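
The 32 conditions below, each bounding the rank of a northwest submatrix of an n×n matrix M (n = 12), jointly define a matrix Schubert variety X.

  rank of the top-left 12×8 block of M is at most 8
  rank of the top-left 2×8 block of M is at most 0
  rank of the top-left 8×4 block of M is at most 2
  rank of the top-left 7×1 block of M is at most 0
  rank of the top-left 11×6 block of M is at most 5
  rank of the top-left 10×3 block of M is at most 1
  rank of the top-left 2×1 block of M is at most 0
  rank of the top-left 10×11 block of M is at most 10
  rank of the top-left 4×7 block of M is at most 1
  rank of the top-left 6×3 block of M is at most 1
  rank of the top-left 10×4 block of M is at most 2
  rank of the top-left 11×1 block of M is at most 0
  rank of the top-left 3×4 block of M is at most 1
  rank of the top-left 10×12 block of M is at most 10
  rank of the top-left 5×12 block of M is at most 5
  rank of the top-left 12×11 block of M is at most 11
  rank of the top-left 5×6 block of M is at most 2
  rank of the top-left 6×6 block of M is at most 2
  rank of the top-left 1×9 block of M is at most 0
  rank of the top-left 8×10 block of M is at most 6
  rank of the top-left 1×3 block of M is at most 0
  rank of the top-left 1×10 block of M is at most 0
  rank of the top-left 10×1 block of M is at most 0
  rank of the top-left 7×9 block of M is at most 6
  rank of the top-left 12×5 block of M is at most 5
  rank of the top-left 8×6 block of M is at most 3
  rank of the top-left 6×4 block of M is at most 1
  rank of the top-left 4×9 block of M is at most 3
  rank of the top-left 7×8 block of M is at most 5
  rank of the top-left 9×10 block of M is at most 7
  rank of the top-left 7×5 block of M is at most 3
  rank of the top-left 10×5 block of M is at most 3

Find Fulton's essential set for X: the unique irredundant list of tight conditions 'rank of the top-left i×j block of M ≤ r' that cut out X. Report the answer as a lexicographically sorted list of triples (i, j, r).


The tightest implied rank at each (i,j), from the 32 conditions:

  0 | 0 | 0 | 0 | 0 | 0 | 0 | 0 | 0 | 0 | 1 | 1
  0 | 0 | 0 | 0 | 0 | 0 | 0 | 0 | 1 | 1 | 2 | 2
  0 | 1 | 1 | 1 | 1 | 1 | 1 | 1 | 2 | 2 | 3 | 3
  0 | 1 | 1 | 1 | 1 | 1 | 1 | 2 | 3 | 3 | 4 | 4
  0 | 1 | 1 | 1 | 2 | 2 | 2 | 3 | 4 | 4 | 5 | 5
  0 | 1 | 1 | 1 | 2 | 2 | 3 | 4 | 5 | 5 | 6 | 6
  0 | 1 | 1 | 2 | 3 | 3 | 4 | 5 | 6 | 6 | 7 | 7
  0 | 1 | 1 | 2 | 3 | 3 | 4 | 5 | 6 | 6 | 7 | 8
  0 | 1 | 1 | 2 | 3 | 4 | 5 | 6 | 7 | 7 | 8 | 9
  0 | 1 | 1 | 2 | 3 | 4 | 5 | 6 | 7 | 8 | 9 | 10
  0 | 1 | 2 | 3 | 4 | 5 | 6 | 7 | 8 | 9 | 10 | 11
  1 | 2 | 3 | 4 | 5 | 6 | 7 | 8 | 9 | 10 | 11 | 12

hence w(1..12) = (11, 9, 2, 8, 5, 7, 4, 12, 6, 10, 3, 1).

9 SE-corners of the 43-cell Rothe diagram give Ess(w):

[(1, 10, 0), (2, 8, 0), (4, 7, 1), (6, 4, 1), (6, 6, 2), (8, 6, 3), (8, 10, 6), (10, 3, 1), (11, 1, 0)]


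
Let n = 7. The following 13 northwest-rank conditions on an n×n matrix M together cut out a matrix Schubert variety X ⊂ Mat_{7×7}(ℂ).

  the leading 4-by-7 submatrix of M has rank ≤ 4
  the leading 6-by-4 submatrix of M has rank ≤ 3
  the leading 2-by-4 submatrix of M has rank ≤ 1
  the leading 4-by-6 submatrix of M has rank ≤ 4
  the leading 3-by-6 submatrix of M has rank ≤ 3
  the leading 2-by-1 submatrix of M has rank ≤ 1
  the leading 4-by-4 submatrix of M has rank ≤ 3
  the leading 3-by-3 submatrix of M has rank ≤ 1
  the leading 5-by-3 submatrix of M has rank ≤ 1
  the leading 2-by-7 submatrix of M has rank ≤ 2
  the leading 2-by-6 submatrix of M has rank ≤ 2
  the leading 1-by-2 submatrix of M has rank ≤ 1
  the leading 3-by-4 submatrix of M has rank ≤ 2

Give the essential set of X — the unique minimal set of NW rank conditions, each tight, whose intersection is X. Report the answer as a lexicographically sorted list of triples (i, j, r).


Computing R[i][j] = min implied NW-rank bound (n=7, 13 conditions):

  row 1: 1 | 1 | 1 | 1 | 1 | 1 | 1
  row 2: 1 | 1 | 1 | 1 | 2 | 2 | 2
  row 3: 1 | 1 | 1 | 2 | 3 | 3 | 3
  row 4: 1 | 1 | 1 | 2 | 3 | 4 | 4
  row 5: 1 | 1 | 1 | 2 | 3 | 4 | 5
  row 6: 1 | 2 | 2 | 3 | 4 | 5 | 6
  row 7: 1 | 2 | 3 | 4 | 5 | 6 | 7

second differences of R give the permutation w = (1, 5, 4, 6, 7, 2, 3).

Rothe diagram D(w) (9 cells), 2 SE-corners (essential conditions):

[(2, 4, 1), (5, 3, 1)]


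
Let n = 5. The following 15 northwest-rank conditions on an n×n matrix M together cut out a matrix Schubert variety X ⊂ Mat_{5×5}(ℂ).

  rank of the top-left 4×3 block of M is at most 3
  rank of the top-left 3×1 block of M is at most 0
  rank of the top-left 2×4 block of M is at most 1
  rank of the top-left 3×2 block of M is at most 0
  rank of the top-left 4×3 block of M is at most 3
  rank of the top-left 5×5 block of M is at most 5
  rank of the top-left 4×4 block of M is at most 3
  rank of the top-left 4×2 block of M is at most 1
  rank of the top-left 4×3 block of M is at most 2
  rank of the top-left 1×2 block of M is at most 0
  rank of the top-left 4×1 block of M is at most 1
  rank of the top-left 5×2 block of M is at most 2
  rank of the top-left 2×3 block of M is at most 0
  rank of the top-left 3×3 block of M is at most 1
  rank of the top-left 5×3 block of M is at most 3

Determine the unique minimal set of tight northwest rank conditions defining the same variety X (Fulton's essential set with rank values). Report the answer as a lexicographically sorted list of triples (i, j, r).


Recovering R(i,j) via the rank-extension bound from the 15 conditions:

  R[1]: 0  0  0  1  1
  R[2]: 0  0  0  1  2
  R[3]: 0  0  1  2  3
  R[4]: 1  1  2  3  4
  R[5]: 1  2  3  4  5

reading off 1-entries of Δ²R: w = (4, 5, 3, 1, 2).

ℓ(w)=8; the 2 essential cells (i,j,r):

[(2, 3, 0), (3, 2, 0)]


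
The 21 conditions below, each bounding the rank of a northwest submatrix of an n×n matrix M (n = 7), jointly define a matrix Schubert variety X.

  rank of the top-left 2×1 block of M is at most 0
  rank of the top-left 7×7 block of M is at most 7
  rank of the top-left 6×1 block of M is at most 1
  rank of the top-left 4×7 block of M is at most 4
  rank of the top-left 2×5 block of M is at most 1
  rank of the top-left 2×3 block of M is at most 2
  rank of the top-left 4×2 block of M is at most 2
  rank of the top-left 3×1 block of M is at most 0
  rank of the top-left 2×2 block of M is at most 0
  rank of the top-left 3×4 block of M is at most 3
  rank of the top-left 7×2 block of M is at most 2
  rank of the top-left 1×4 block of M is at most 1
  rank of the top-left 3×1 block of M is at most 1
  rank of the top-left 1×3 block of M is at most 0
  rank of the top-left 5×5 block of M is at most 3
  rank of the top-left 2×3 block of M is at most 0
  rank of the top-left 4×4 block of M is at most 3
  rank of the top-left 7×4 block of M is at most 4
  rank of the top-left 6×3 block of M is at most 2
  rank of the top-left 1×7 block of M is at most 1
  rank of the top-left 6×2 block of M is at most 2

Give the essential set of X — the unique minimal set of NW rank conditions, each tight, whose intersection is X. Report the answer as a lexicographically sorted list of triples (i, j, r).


Recovering R(i,j) via the rank-extension bound from the 21 conditions:

  0 | 0 | 0 | 1 | 1 | 1 | 1
  0 | 0 | 0 | 1 | 1 | 2 | 2
  0 | 1 | 1 | 2 | 2 | 3 | 3
  1 | 2 | 2 | 3 | 3 | 4 | 4
  1 | 2 | 2 | 3 | 3 | 4 | 5
  1 | 2 | 2 | 3 | 4 | 5 | 6
  1 | 2 | 3 | 4 | 5 | 6 | 7

hence w(1..7) = (4, 6, 2, 1, 7, 5, 3).

D(w) has 11 cells with 5 SE-corners; essential set:

[(2, 3, 0), (2, 5, 1), (3, 1, 0), (5, 5, 3), (6, 3, 2)]


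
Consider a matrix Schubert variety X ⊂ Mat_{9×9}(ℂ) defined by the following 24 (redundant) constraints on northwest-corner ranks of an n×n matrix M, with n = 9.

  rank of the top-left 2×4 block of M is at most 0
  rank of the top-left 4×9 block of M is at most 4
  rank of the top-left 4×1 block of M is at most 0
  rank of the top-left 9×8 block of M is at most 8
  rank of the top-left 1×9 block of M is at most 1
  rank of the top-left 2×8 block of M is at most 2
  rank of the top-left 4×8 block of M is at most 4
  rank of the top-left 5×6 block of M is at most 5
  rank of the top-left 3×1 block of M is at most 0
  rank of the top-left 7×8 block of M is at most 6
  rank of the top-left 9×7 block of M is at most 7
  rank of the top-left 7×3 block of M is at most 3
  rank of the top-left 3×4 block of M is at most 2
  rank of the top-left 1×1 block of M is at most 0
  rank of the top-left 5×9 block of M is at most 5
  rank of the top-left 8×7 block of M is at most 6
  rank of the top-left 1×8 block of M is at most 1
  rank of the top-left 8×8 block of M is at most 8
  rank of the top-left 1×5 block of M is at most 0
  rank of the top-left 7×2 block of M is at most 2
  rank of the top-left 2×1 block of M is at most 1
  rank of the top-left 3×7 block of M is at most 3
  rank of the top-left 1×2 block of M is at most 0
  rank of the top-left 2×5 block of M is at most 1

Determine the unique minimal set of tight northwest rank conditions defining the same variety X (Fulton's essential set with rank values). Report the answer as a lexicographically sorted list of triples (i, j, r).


Propagating the 24 rank bounds to every northwest block:

  0 | 0 | 0 | 0 | 0 | 1 | 1 | 1 | 1
  0 | 0 | 0 | 0 | 1 | 2 | 2 | 2 | 2
  0 | 1 | 1 | 1 | 2 | 3 | 3 | 3 | 3
  0 | 1 | 2 | 2 | 3 | 4 | 4 | 4 | 4
  1 | 2 | 3 | 3 | 4 | 5 | 5 | 5 | 5
  1 | 2 | 3 | 4 | 5 | 6 | 6 | 6 | 6
  1 | 2 | 3 | 4 | 5 | 6 | 6 | 6 | 7
  1 | 2 | 3 | 4 | 5 | 6 | 6 | 7 | 8
  1 | 2 | 3 | 4 | 5 | 6 | 7 | 8 | 9

second differences of R give the permutation w = (6, 5, 2, 3, 1, 4, 9, 8, 7).

5 SE-corners of the 14-cell Rothe diagram give Ess(w):

[(1, 5, 0), (2, 4, 0), (4, 1, 0), (7, 8, 6), (8, 7, 6)]


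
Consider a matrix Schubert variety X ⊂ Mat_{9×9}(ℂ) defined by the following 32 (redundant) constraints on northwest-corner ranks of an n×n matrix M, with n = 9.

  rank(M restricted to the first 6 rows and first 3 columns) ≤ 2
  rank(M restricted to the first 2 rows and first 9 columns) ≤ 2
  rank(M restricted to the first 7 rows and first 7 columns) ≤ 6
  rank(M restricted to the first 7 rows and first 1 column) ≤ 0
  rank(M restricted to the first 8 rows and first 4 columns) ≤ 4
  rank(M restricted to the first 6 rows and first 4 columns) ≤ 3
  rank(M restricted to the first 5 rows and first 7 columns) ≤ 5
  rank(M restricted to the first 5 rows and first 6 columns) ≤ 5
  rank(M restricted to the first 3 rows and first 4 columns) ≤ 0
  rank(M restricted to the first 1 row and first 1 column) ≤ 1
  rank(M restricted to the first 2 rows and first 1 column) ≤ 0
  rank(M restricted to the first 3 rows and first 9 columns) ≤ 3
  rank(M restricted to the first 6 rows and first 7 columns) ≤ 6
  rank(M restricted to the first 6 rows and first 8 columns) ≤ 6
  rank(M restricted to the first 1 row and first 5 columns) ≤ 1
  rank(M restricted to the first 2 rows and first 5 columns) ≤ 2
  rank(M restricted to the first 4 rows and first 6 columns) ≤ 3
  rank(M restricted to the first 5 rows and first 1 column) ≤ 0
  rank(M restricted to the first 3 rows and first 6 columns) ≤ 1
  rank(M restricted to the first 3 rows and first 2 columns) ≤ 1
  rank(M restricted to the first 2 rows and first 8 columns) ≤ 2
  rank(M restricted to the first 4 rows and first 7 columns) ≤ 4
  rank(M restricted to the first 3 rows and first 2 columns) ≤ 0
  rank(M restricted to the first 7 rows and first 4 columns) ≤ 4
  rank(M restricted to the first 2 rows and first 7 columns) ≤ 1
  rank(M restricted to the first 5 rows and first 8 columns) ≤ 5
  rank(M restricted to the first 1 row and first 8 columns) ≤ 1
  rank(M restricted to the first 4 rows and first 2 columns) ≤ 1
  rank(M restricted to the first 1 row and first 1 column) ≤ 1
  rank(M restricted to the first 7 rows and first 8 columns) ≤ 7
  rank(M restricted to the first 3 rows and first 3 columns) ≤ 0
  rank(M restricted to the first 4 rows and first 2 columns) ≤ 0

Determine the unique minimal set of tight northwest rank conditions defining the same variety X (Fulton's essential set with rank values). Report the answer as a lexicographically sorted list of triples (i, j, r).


Reconstructing r_w from the 32 given conditions:

  row 1: 0  0  0  0  1  1  1  1  1
  row 2: 0  0  0  0  1  1  1  2  2
  row 3: 0  0  0  0  1  1  2  3  3
  row 4: 0  0  1  1  2  2  3  4  4
  row 5: 0  1  2  2  3  3  4  5  5
  row 6: 0  1  2  3  4  4  5  6  6
  row 7: 0  1  2  3  4  5  6  7  7
  row 8: 1  2  3  4  5  6  7  8  8
  row 9: 1  2  3  4  5  6  7  8  9

so w = (5, 8, 7, 3, 2, 4, 6, 1, 9).

D(w) has 20 cells with 5 SE-corners; essential set:

[(2, 7, 1), (3, 4, 0), (3, 6, 1), (4, 2, 0), (7, 1, 0)]


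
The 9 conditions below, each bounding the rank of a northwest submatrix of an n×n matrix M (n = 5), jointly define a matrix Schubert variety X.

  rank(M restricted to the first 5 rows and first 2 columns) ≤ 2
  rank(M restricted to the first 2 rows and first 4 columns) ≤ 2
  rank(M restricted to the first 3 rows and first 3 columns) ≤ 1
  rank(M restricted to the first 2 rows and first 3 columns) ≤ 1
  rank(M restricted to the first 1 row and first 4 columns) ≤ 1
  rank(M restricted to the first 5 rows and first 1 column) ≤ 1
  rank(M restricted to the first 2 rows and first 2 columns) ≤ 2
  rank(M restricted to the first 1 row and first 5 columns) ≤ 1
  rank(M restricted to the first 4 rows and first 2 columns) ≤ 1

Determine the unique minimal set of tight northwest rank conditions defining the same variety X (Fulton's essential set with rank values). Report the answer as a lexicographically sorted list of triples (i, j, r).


Propagating the 9 rank bounds to every northwest block:

  1 | 1 | 1 | 1 | 1
  1 | 1 | 1 | 2 | 2
  1 | 1 | 1 | 2 | 3
  1 | 1 | 2 | 3 | 4
  1 | 2 | 3 | 4 | 5

second differences of R give the permutation w = (1, 4, 5, 3, 2).

|D(w)|=5, |Ess(w)|=2:

[(3, 3, 1), (4, 2, 1)]


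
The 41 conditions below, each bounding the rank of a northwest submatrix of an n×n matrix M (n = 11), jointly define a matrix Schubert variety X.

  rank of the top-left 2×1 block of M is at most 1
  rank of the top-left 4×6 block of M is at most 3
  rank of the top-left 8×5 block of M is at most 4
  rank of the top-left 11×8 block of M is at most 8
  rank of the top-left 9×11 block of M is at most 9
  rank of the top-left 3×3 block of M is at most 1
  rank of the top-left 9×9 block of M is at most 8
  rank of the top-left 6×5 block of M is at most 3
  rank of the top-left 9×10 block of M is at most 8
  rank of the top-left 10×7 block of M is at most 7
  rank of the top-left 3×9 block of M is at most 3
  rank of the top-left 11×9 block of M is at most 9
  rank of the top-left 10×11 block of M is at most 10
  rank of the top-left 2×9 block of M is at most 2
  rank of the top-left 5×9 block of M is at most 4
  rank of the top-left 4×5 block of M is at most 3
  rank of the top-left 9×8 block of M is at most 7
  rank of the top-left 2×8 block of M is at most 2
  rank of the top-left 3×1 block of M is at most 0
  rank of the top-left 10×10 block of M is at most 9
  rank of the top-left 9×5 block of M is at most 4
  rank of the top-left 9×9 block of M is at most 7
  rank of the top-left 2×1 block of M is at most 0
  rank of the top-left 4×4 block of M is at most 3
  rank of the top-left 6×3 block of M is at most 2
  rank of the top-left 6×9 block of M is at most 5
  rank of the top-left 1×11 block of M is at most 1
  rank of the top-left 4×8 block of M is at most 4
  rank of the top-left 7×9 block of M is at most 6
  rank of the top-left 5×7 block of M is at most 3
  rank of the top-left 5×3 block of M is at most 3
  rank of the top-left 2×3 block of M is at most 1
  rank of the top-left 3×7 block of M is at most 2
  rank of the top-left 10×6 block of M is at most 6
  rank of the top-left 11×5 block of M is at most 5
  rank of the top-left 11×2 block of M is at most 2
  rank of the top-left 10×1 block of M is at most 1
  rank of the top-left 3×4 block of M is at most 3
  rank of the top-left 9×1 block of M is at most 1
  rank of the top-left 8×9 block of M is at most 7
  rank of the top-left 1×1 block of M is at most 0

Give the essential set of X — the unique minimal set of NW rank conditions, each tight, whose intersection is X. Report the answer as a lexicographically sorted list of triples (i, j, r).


Reconstructing r_w from the 41 given conditions:

  i=1: 0  1  1  1  1  1  1  1  1  1  1
  i=2: 0  1  1  2  2  2  2  2  2  2  2
  i=3: 0  1  1  2  2  2  2  3  3  3  3
  i=4: 1  2  2  3  3  3  3  4  4  4  4
  i=5: 1  2  2  3  3  3  3  4  4  5  5
  i=6: 1  2  2  3  3  4  4  5  5  6  6
  i=7: 1  2  3  4  4  5  5  6  6  7  7
  i=8: 1  2  3  4  4  5  6  7  7  8  8
  i=9: 1  2  3  4  4  5  6  7  7  8  9
  i=10: 1  2  3  4  5  6  7  8  8  9  10
  i=11: 1  2  3  4  5  6  7  8  9  10  11

reading off 1-entries of Δ²R: w = (2, 4, 8, 1, 10, 6, 3, 7, 11, 5, 9).

Rothe diagram D(w) (18 cells), 9 SE-corners (essential conditions):

[(3, 1, 0), (3, 3, 1), (3, 7, 2), (5, 7, 3), (5, 9, 4), (6, 3, 2), (6, 5, 3), (9, 5, 4), (9, 9, 7)]


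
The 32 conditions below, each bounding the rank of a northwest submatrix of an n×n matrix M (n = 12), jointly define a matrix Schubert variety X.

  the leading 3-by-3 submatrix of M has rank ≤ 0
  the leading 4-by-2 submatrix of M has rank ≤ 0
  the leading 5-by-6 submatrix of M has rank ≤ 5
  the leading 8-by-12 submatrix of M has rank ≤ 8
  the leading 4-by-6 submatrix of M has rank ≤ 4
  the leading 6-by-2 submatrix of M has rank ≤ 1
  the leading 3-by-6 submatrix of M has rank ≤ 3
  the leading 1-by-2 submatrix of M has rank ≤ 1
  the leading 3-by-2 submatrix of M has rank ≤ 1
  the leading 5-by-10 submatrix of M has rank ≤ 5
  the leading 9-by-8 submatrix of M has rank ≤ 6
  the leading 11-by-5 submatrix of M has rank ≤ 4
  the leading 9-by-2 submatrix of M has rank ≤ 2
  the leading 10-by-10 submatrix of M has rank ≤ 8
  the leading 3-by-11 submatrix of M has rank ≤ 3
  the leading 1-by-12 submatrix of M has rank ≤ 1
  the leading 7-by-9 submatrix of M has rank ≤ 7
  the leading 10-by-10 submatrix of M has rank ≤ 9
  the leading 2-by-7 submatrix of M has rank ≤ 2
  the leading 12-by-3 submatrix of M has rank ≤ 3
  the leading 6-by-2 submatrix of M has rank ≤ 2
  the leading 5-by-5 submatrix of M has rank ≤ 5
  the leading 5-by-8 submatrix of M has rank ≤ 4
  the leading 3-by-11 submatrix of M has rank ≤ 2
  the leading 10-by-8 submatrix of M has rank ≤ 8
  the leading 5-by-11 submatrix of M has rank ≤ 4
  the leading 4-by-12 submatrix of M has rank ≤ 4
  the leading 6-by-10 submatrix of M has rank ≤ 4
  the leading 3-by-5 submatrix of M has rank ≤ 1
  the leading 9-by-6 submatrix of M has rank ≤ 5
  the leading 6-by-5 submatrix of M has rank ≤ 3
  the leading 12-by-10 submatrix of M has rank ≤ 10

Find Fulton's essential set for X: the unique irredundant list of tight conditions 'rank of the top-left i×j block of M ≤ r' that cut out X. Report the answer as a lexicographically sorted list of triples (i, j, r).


Computing R[i][j] = min implied NW-rank bound (n=12, 32 conditions):

  0  0  0  1  1  1  1  1  1  1  1  1
  0  0  0  1  1  2  2  2  2  2  2  2
  0  0  0  1  1  2  2  2  2  2  2  3
  0  0  1  2  2  3  3  3  3  3  3  4
  1  1  2  3  3  4  4  4  4  4  4  5
  1  1  2  3  3  4  4  4  4  4  5  6
  1  2  3  4  4  5  5  5  5  5  6  7
  1  2  3  4  4  5  6  6  6  6  7  8
  1  2  3  4  4  5  6  6  7  7  8  9
  1  2  3  4  4  5  6  7  8  8  9  10
  1  2  3  4  4  5  6  7  8  9  10  11
  1  2  3  4  5  6  7  8  9  10  11  12

so w = (4, 6, 12, 3, 1, 11, 2, 7, 9, 8, 10, 5).

D(w) has 29 cells with 9 SE-corners; essential set:

[(3, 3, 0), (3, 5, 1), (3, 11, 2), (4, 2, 0), (6, 2, 1), (6, 5, 3), (6, 10, 4), (9, 8, 6), (11, 5, 4)]


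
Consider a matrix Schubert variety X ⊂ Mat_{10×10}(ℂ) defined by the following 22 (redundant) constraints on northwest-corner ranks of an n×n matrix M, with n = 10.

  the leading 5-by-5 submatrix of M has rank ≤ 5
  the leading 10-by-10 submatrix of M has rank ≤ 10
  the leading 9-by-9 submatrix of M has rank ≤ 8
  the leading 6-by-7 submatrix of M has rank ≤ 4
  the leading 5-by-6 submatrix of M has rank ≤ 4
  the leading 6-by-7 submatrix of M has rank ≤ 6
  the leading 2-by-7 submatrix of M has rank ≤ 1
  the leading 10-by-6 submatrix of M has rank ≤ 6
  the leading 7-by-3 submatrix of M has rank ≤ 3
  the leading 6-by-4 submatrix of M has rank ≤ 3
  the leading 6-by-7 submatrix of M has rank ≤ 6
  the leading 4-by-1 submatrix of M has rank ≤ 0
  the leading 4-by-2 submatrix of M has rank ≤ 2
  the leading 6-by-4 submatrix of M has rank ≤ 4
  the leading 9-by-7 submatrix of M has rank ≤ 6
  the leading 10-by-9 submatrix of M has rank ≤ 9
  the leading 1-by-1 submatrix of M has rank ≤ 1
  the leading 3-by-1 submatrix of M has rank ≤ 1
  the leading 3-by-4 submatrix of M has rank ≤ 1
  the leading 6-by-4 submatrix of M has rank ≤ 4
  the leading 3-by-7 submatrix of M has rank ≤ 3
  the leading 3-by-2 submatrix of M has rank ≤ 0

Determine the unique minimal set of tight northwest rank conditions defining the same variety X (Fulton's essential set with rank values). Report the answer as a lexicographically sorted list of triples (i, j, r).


Reconstructing r_w from the 22 given conditions:

  0, 0, 1, 1, 1, 1, 1, 1, 1, 1
  0, 0, 1, 1, 1, 1, 1, 2, 2, 2
  0, 0, 1, 1, 2, 2, 2, 3, 3, 3
  0, 1, 2, 2, 3, 3, 3, 4, 4, 4
  1, 2, 3, 3, 4, 4, 4, 5, 5, 5
  1, 2, 3, 3, 4, 4, 4, 5, 6, 6
  1, 2, 3, 4, 5, 5, 5, 6, 7, 7
  1, 2, 3, 4, 5, 6, 6, 7, 8, 8
  1, 2, 3, 4, 5, 6, 6, 7, 8, 9
  1, 2, 3, 4, 5, 6, 7, 8, 9, 10

the unique w with this rank table is (3, 8, 5, 2, 1, 9, 4, 6, 10, 7).

D(w) has 16 cells with 7 SE-corners; essential set:

[(2, 7, 1), (3, 2, 0), (3, 4, 1), (4, 1, 0), (6, 4, 3), (6, 7, 4), (9, 7, 6)]


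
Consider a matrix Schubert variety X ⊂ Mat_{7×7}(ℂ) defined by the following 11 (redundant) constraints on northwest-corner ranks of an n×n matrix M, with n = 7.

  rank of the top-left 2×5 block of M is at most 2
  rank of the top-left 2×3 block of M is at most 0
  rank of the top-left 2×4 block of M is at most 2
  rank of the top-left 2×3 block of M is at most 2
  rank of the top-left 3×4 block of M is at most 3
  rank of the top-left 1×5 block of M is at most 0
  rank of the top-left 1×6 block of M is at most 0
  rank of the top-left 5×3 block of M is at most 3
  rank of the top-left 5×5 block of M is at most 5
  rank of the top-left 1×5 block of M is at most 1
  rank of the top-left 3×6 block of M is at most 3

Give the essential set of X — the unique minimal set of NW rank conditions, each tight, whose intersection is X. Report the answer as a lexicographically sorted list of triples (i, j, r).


Recovering R(i,j) via the rank-extension bound from the 11 conditions:

  0 0 0 0 0 0 1
  0 0 0 1 1 1 2
  1 1 1 2 2 2 3
  1 2 2 3 3 3 4
  1 2 3 4 4 4 5
  1 2 3 4 5 5 6
  1 2 3 4 5 6 7

hence w(1..7) = (7, 4, 1, 2, 3, 5, 6).

|D(w)|=9, |Ess(w)|=2:

[(1, 6, 0), (2, 3, 0)]


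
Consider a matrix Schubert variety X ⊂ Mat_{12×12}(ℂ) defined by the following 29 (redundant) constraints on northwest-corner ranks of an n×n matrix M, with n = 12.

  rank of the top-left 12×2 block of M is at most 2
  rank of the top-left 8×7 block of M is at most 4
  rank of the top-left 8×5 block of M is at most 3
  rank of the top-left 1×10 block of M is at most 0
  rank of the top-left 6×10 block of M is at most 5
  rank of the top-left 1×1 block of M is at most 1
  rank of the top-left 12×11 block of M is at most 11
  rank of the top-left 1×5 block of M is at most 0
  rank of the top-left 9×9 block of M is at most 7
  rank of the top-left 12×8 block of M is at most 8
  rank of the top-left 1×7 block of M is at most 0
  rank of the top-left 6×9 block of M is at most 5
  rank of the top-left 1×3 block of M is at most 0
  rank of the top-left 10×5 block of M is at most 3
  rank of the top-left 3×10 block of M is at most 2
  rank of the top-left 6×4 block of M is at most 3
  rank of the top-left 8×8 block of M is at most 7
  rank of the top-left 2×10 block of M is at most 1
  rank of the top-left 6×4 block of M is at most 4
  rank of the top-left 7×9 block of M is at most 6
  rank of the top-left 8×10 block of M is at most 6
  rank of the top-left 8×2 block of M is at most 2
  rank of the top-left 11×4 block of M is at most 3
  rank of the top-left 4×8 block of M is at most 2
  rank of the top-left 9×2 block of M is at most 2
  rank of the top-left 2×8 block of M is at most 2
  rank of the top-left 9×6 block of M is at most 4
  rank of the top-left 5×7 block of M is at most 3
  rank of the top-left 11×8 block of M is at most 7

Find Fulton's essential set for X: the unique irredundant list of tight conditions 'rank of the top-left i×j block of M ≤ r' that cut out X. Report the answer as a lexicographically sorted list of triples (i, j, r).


Reconstructing r_w from the 29 given conditions:

  0 0 0 0 0 0 0 0 0 0 1 1
  1 1 1 1 1 1 1 1 1 1 2 2
  1 2 2 2 2 2 2 2 2 2 3 3
  1 2 2 2 2 2 2 2 3 3 4 4
  1 2 3 3 3 3 3 3 4 4 5 5
  1 2 3 3 3 4 4 4 5 5 6 6
  1 2 3 3 3 4 4 5 6 6 7 7
  1 2 3 3 3 4 4 5 6 6 7 8
  1 2 3 3 3 4 5 6 7 7 8 9
  1 2 3 3 3 4 5 6 7 8 9 10
  1 2 3 3 4 5 6 7 8 9 10 11
  1 2 3 4 5 6 7 8 9 10 11 12

so w = (11, 1, 2, 9, 3, 6, 8, 12, 7, 10, 5, 4).

6 SE-corners of the 30-cell Rothe diagram give Ess(w):

[(1, 10, 0), (4, 8, 2), (8, 7, 4), (8, 10, 6), (10, 5, 3), (11, 4, 3)]


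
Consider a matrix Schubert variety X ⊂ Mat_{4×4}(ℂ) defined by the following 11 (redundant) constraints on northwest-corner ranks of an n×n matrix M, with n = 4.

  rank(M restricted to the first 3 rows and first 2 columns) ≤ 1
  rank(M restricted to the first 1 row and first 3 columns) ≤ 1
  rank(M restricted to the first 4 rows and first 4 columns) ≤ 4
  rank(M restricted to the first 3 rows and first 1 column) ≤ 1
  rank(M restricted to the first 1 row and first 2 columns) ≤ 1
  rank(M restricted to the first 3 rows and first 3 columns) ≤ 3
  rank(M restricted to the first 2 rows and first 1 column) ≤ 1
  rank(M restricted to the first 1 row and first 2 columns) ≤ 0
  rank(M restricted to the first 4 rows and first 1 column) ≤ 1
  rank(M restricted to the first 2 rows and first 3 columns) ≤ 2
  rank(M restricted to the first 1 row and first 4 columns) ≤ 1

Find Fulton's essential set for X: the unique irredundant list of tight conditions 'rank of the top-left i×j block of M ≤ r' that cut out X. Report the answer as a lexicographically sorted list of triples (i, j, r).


Computing R[i][j] = min implied NW-rank bound (n=4, 11 conditions):

  R[1]: 0 | 0 | 1 | 1
  R[2]: 1 | 1 | 2 | 2
  R[3]: 1 | 1 | 2 | 3
  R[4]: 1 | 2 | 3 | 4

giving w = (3, 1, 4, 2) via Δ²R.

Fulton essential set (2 of the 3 Rothe cells):

[(1, 2, 0), (3, 2, 1)]


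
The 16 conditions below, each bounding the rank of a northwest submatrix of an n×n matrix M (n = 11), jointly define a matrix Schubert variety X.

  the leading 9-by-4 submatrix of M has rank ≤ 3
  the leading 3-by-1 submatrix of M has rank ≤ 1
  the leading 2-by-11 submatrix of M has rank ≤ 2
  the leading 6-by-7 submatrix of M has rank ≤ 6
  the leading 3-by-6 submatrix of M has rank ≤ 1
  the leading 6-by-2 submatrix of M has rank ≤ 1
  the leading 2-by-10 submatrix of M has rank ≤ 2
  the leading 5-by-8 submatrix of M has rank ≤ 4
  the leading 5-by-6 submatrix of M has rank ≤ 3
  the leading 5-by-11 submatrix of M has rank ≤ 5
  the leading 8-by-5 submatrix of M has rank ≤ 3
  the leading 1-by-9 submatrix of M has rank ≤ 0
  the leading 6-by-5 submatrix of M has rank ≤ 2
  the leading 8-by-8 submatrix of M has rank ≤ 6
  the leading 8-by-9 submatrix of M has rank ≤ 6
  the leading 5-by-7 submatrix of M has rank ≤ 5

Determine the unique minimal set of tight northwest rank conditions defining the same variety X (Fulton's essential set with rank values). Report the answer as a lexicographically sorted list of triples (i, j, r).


Propagating the 16 rank bounds to every northwest block:

  0 | 0 | 0 | 0 | 0 | 0 | 0 | 0 | 0 | 1 | 1
  1 | 1 | 1 | 1 | 1 | 1 | 1 | 1 | 1 | 2 | 2
  1 | 1 | 1 | 1 | 1 | 1 | 2 | 2 | 2 | 3 | 3
  1 | 1 | 2 | 2 | 2 | 2 | 3 | 3 | 3 | 4 | 4
  1 | 1 | 2 | 2 | 2 | 3 | 4 | 4 | 4 | 5 | 5
  1 | 1 | 2 | 2 | 2 | 3 | 4 | 5 | 5 | 6 | 6
  1 | 2 | 3 | 3 | 3 | 4 | 5 | 6 | 6 | 7 | 7
  1 | 2 | 3 | 3 | 3 | 4 | 5 | 6 | 6 | 7 | 8
  1 | 2 | 3 | 3 | 4 | 5 | 6 | 7 | 7 | 8 | 9
  1 | 2 | 3 | 4 | 5 | 6 | 7 | 8 | 8 | 9 | 10
  1 | 2 | 3 | 4 | 5 | 6 | 7 | 8 | 9 | 10 | 11

reading off 1-entries of Δ²R: w = (10, 1, 7, 3, 6, 8, 2, 11, 5, 4, 9).

7 SE-corners of the 25-cell Rothe diagram give Ess(w):

[(1, 9, 0), (3, 6, 1), (6, 2, 1), (6, 5, 2), (8, 5, 3), (8, 9, 6), (9, 4, 3)]


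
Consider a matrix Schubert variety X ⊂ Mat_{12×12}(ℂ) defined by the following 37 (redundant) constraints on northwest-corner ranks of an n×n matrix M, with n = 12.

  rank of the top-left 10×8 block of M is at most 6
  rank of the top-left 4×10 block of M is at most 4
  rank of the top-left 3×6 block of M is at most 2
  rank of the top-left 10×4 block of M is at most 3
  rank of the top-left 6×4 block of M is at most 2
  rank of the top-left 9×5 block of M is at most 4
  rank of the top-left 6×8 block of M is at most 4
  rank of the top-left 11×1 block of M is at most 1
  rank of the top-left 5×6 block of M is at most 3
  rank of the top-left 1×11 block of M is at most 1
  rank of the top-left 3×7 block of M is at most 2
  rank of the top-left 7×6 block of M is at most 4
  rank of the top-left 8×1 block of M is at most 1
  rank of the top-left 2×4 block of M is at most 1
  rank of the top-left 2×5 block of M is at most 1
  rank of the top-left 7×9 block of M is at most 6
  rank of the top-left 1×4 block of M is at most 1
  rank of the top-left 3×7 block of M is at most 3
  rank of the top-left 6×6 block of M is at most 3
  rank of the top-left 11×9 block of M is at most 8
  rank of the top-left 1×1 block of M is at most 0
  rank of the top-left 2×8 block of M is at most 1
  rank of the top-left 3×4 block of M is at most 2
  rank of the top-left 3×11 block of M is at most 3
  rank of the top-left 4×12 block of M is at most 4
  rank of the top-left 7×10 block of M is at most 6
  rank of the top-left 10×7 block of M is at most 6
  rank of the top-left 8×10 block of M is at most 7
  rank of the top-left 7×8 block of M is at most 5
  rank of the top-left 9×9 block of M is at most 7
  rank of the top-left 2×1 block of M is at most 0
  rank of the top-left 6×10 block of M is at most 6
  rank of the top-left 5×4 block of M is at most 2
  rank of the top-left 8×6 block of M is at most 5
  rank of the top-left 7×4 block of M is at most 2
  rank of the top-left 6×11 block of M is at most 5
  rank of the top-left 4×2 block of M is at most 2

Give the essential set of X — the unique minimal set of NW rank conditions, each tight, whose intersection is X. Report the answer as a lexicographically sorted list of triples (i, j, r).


Rank table r_w(12×12) implied by the 37 constraints:

  row 1: 0  1  1  1  1  1  1  1  1  1  1  1
  row 2: 0  1  1  1  1  1  1  1  2  2  2  2
  row 3: 1  2  2  2  2  2  2  2  3  3  3  3
  row 4: 1  2  2  2  3  3  3  3  4  4  4  4
  row 5: 1  2  2  2  3  3  4  4  5  5  5  5
  row 6: 1  2  2  2  3  3  4  4  5  5  5  6
  row 7: 1  2  2  2  3  4  5  5  6  6  6  7
  row 8: 1  2  3  3  4  5  6  6  7  7  7  8
  row 9: 1  2  3  3  4  5  6  6  7  8  8  9
  row 10: 1  2  3  3  4  5  6  6  7  8  9  10
  row 11: 1  2  3  4  5  6  7  7  8  9  10  11
  row 12: 1  2  3  4  5  6  7  8  9  10  11  12

reading off 1-entries of Δ²R: w = (2, 9, 1, 5, 7, 12, 6, 3, 10, 11, 4, 8).

D(w) has 25 cells with 8 SE-corners; essential set:

[(2, 1, 0), (2, 8, 1), (6, 6, 3), (6, 8, 4), (6, 11, 5), (7, 4, 2), (10, 4, 3), (10, 8, 6)]


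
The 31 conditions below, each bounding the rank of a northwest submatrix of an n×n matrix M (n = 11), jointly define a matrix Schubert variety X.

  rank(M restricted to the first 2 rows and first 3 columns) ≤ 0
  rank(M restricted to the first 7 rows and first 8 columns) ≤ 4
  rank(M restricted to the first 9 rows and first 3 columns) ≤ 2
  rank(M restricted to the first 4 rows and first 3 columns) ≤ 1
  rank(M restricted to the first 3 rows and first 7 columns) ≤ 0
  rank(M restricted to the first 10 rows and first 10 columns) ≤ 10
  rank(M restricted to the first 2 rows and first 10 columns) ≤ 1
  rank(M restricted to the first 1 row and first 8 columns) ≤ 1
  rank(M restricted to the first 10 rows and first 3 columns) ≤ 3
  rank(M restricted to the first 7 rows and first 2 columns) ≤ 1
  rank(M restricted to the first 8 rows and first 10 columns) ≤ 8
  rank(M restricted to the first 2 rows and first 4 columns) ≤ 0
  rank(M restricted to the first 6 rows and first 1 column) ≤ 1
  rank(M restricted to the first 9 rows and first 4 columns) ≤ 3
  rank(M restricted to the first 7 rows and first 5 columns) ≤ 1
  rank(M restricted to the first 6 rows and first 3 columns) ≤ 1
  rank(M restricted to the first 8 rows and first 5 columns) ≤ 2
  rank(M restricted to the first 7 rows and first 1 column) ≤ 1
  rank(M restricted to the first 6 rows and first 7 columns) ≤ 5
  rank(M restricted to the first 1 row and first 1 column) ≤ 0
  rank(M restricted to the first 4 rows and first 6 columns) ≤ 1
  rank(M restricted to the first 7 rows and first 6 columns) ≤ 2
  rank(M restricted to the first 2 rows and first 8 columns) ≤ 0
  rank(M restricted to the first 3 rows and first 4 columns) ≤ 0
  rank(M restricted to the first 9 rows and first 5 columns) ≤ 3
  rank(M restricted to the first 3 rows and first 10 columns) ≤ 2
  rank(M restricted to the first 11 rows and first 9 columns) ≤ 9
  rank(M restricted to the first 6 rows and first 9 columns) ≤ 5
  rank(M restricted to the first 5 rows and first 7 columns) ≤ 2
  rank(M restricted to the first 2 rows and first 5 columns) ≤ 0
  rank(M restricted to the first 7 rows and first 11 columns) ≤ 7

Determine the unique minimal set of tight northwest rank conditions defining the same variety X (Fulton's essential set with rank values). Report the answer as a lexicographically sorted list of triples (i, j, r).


Computing R[i][j] = min implied NW-rank bound (n=11, 31 conditions):

  0 0 0 0 0 0 0 0 1 1 1
  0 0 0 0 0 0 0 0 1 1 2
  0 0 0 0 0 0 0 1 2 2 3
  1 1 1 1 1 1 1 2 3 3 4
  1 1 1 1 1 2 2 3 4 4 5
  1 1 1 1 1 2 3 4 5 5 6
  1 1 1 1 1 2 3 4 5 6 7
  1 2 2 2 2 3 4 5 6 7 8
  1 2 2 3 3 4 5 6 7 8 9
  1 2 3 4 4 5 6 7 8 9 10
  1 2 3 4 5 6 7 8 9 10 11

hence w(1..11) = (9, 11, 8, 1, 6, 7, 10, 2, 4, 3, 5).

5 SE-corners of the 37-cell Rothe diagram give Ess(w):

[(2, 8, 0), (2, 10, 1), (3, 7, 0), (7, 5, 1), (9, 3, 2)]


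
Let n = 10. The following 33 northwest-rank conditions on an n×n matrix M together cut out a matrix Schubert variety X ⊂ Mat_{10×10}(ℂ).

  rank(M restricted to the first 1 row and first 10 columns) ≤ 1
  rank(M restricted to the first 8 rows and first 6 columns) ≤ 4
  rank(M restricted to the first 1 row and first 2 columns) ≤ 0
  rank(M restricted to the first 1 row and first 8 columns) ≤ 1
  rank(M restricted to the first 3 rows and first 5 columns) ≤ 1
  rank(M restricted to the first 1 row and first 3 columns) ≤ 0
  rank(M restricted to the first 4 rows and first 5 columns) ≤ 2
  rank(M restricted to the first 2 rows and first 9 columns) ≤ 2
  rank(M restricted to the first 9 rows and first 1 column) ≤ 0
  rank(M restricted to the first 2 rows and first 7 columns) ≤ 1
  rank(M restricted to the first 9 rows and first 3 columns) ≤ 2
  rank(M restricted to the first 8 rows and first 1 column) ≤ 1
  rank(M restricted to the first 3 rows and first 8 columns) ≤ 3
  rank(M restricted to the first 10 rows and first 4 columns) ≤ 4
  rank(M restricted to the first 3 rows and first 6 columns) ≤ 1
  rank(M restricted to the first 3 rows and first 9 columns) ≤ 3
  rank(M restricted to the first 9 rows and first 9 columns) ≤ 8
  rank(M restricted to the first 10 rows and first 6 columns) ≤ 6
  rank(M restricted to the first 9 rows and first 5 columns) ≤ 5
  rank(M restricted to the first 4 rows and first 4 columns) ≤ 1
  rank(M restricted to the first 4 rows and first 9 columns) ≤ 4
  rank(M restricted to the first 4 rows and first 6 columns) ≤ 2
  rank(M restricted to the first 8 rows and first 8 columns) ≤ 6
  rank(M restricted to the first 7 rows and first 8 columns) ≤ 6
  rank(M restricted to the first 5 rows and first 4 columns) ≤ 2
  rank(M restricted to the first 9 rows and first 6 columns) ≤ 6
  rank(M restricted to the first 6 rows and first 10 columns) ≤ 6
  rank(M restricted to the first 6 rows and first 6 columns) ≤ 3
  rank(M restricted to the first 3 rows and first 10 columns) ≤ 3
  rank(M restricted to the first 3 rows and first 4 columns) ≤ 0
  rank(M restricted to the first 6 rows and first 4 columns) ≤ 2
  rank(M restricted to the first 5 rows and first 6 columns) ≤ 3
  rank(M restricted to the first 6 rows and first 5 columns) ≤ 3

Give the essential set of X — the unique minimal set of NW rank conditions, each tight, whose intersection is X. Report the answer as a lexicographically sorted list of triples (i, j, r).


The tightest implied rank at each (i,j), from the 33 conditions:

  0 0 0 0 1 1 1 1 1 1
  0 0 0 0 1 1 1 2 2 2
  0 0 0 0 1 1 2 3 3 3
  0 1 1 1 2 2 3 4 4 4
  0 1 2 2 3 3 4 5 5 5
  0 1 2 2 3 3 4 5 6 6
  0 1 2 3 4 4 5 6 7 7
  0 1 2 3 4 4 5 6 7 8
  0 1 2 3 4 5 6 7 8 9
  1 2 3 4 5 6 7 8 9 10

reading off 1-entries of Δ²R: w = (5, 8, 7, 2, 3, 9, 4, 10, 6, 1).

7 SE-corners of the 24-cell Rothe diagram give Ess(w):

[(2, 7, 1), (3, 4, 0), (3, 6, 1), (6, 4, 2), (6, 6, 3), (8, 6, 4), (9, 1, 0)]


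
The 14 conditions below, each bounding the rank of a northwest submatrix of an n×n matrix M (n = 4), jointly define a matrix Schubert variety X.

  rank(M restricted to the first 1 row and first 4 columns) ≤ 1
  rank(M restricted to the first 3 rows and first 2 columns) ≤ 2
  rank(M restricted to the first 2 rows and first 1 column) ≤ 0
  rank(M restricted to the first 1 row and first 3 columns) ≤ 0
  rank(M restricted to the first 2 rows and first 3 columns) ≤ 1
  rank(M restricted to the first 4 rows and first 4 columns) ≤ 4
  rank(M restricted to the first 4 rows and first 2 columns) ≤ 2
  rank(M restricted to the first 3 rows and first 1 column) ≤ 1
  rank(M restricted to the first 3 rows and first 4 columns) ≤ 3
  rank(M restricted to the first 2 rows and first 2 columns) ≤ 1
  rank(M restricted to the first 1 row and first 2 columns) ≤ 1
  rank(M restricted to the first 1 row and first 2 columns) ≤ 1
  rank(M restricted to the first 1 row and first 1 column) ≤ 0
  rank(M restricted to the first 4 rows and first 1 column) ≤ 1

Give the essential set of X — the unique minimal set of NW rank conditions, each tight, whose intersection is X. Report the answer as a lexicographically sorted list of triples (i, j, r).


Recovering R(i,j) via the rank-extension bound from the 14 conditions:

  i=1: 0, 0, 0, 1
  i=2: 0, 1, 1, 2
  i=3: 1, 2, 2, 3
  i=4: 1, 2, 3, 4

the unique w with this rank table is (4, 2, 1, 3).

D(w) has 4 cells with 2 SE-corners; essential set:

[(1, 3, 0), (2, 1, 0)]


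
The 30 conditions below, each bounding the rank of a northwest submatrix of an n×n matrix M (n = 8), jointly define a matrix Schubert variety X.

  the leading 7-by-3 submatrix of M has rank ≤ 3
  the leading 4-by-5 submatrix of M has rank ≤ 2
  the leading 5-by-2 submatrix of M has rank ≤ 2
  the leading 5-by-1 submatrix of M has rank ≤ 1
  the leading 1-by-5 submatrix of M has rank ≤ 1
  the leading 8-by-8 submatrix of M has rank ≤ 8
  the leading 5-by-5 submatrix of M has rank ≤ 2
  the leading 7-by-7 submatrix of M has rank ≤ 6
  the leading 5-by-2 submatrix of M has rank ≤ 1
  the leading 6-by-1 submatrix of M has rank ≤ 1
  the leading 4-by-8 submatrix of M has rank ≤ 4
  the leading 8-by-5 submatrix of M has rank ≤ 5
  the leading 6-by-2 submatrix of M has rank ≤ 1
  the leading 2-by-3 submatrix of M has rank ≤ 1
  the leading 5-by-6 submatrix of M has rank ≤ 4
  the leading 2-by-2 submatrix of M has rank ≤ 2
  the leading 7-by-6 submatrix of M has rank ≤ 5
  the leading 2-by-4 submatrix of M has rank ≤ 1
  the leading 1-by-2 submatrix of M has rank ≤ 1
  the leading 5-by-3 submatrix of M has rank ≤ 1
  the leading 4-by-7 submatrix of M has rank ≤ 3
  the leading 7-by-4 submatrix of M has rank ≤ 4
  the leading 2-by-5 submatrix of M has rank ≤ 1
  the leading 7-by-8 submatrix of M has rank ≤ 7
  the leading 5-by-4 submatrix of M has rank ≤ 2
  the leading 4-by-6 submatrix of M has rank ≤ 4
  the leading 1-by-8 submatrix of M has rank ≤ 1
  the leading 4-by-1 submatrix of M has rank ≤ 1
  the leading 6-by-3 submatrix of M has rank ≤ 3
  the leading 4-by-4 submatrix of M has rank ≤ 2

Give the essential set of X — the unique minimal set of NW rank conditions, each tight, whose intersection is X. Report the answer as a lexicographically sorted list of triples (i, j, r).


Reconstructing r_w from the 30 given conditions:

  1, 1, 1, 1, 1, 1, 1, 1
  1, 1, 1, 1, 1, 2, 2, 2
  1, 1, 1, 2, 2, 3, 3, 3
  1, 1, 1, 2, 2, 3, 3, 4
  1, 1, 1, 2, 2, 3, 4, 5
  1, 1, 2, 3, 3, 4, 5, 6
  1, 2, 3, 4, 4, 5, 6, 7
  1, 2, 3, 4, 5, 6, 7, 8

reading off 1-entries of Δ²R: w = (1, 6, 4, 8, 7, 3, 2, 5).

|D(w)|=14, |Ess(w)|=5:

[(2, 5, 1), (4, 7, 3), (5, 3, 1), (5, 5, 2), (6, 2, 1)]
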